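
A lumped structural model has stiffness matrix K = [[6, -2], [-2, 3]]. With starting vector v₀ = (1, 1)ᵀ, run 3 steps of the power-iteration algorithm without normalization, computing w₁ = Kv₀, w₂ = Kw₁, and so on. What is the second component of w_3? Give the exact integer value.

-59

w1 = Kv₀ = (6·1 + (-2)·1; (-2)·1 + 3·1) = (4, 1)
w2 = Kw1 = (6·4 + (-2)·1; (-2)·4 + 3·1) = (22, -5)
w3 = Kw2 = (142, -59)
The requested component of w3 is -59.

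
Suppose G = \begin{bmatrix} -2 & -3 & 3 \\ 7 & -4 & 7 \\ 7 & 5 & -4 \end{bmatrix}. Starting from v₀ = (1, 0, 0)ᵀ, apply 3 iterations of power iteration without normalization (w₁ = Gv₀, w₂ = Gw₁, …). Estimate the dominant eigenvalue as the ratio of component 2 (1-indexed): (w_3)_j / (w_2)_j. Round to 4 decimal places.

λ ≈ -7.0000

w1 = Gv₀ = ((-2)·1 + (-3)·0 + 3·0; 7·1 + (-4)·0 + 7·0; 7·1 + 5·0 + (-4)·0) = (-2, 7, 7)
w2 = Gw1 = ((-2)·(-2) + (-3)·7 + 3·7; 7·(-2) + (-4)·7 + 7·7; 7·(-2) + 5·7 + (-4)·7) = (4, 7, -7)
w3 = Gw2 = (-50, -49, 91)
Ratio at component: -49 / 7 = -7.0000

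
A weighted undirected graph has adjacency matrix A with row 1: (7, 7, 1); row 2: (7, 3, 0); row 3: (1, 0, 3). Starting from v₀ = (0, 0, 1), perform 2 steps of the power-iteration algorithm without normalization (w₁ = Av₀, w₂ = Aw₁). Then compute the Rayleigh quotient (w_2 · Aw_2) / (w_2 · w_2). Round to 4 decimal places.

λ ≈ 9.3454

w1 = Av₀ = (7·0 + 7·0 + 1·1; 7·0 + 3·0 + 0·1; 1·0 + 0·0 + 3·1) = (1, 0, 3)
w2 = Aw1 = (7·1 + 7·0 + 1·3; 7·1 + 3·0 + 0·3; 1·1 + 0·0 + 3·3) = (10, 7, 10)
Aw2 = (129, 91, 40)
w2·Aw2 = 10·129 + 7·91 + 10·40 = 2327; w2·w2 = 10·10 + 7·7 + 10·10 = 249
λ ≈ 2327/249 = 9.3454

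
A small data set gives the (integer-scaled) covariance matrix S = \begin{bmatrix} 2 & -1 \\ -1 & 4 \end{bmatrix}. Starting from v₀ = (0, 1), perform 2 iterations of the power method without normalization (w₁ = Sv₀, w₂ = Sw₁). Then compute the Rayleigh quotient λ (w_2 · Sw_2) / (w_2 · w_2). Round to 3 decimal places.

w1 = Sv₀ = (-1, 4)
w2 = Sw1 = (-6, 17)
Sw2 = (-29, 74)
w2·Sw2 = (-6)·(-29) + 17·74 = 1432; w2·w2 = (-6)·(-6) + 17·17 = 325
λ ≈ 1432/325 = 4.406

λ ≈ 4.406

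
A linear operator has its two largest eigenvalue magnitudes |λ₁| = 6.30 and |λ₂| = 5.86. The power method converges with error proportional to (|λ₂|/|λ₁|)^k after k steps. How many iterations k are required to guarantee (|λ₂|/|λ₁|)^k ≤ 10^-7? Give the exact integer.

223

|λ₂/λ₁| = 5.86/6.30 = 0.93016
Need k ≥ ln(10^-7) / ln(0.93016) = -16.1181 / -0.0724 ≈ 222.626
Smallest integer k satisfying the bound: 223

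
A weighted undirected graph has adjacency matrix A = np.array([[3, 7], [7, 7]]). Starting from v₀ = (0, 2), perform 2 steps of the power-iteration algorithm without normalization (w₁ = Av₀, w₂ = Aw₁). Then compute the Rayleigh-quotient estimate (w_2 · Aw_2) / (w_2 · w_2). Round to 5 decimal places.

w1 = Av₀ = (3·0 + 7·2; 7·0 + 7·2) = (14, 14)
w2 = Aw1 = (3·14 + 7·14; 7·14 + 7·14) = (140, 196)
Aw2 = (1792, 2352)
w2·Aw2 = 140·1792 + 196·2352 = 711872; w2·w2 = 140·140 + 196·196 = 58016
λ ≈ 711872/58016 = 12.27027

12.27027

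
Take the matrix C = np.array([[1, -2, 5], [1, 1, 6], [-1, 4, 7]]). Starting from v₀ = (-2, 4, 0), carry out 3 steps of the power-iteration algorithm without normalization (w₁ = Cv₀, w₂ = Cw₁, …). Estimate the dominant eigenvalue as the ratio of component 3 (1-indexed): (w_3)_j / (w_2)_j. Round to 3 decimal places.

9.250

w1 = Cv₀ = (1·(-2) + (-2)·4 + 5·0; 1·(-2) + 1·4 + 6·0; (-1)·(-2) + 4·4 + 7·0) = (-10, 2, 18)
w2 = Cw1 = (1·(-10) + (-2)·2 + 5·18; 1·(-10) + 1·2 + 6·18; (-1)·(-10) + 4·2 + 7·18) = (76, 100, 144)
w3 = Cw2 = (596, 1040, 1332)
Ratio at component: 1332 / 144 = 9.250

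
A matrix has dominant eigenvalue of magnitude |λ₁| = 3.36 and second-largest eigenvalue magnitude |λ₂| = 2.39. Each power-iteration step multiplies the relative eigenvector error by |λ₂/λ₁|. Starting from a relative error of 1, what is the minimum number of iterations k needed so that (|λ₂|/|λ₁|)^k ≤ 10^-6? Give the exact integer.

|λ₂/λ₁| = 2.39/3.36 = 0.71131
Need k ≥ ln(10^-6) / ln(0.71131) = -13.8155 / -0.3406 ≈ 40.557
Smallest integer k satisfying the bound: 41

41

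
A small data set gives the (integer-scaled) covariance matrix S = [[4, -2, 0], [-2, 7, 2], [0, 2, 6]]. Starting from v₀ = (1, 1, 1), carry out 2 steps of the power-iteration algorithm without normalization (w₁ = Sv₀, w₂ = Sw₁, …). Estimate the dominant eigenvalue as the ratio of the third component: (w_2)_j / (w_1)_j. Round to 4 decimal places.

w1 = Sv₀ = (2, 7, 8)
w2 = Sw1 = (-6, 61, 62)
Ratio at component: 62 / 8 = 7.7500

7.7500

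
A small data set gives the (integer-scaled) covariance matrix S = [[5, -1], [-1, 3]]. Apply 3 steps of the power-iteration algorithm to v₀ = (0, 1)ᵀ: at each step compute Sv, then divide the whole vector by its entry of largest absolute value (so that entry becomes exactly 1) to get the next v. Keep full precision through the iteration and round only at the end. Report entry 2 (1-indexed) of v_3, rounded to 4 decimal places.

Sv0 = (-1.00000, 3.00000); divide by 3.00000 → v1 = (-0.33333, 1.00000)
Sv1 = (-2.66667, 3.33333); divide by 3.33333 → v2 = (-0.80000, 1.00000)
Sv2 = (-5.00000, 3.80000); divide by -5.00000 → v3 = (1.00000, -0.76000)
Requested entry of v3: 38/-50 = -0.7600

-0.7600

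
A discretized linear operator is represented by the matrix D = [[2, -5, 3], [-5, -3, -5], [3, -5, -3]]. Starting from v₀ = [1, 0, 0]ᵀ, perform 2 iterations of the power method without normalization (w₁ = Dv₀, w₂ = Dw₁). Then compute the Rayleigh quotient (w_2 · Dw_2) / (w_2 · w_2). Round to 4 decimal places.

5.9921

w1 = Dv₀ = (2·1 + (-5)·0 + 3·0; (-5)·1 + (-3)·0 + (-5)·0; 3·1 + (-5)·0 + (-3)·0) = (2, -5, 3)
w2 = Dw1 = (2·2 + (-5)·(-5) + 3·3; (-5)·2 + (-3)·(-5) + (-5)·3; 3·2 + (-5)·(-5) + (-3)·3) = (38, -10, 22)
Dw2 = (192, -270, 98)
w2·Dw2 = 38·192 + (-10)·(-270) + 22·98 = 12152; w2·w2 = 38·38 + (-10)·(-10) + 22·22 = 2028
λ ≈ 12152/2028 = 5.9921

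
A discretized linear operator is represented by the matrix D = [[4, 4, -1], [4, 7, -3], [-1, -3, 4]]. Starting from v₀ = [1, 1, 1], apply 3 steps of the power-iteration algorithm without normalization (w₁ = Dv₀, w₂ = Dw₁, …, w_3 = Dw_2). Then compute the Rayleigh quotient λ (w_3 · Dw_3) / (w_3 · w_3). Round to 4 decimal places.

λ ≈ 11.0769

w1 = Dv₀ = (7, 8, 0)
w2 = Dw1 = (60, 84, -31)
w3 = Dw2 = (607, 921, -436)
Dw3 = (6548, 10183, -5114)
w3·Dw3 = 607·6548 + 921·10183 + (-436)·(-5114) = 15582883; w3·w3 = 607·607 + 921·921 + (-436)·(-436) = 1406786
λ ≈ 15582883/1406786 = 11.0769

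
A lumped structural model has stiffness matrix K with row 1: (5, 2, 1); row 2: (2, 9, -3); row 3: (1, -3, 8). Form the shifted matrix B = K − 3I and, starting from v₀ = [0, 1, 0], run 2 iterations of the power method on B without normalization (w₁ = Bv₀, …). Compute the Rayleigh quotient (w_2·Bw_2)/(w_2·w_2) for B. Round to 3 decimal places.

8.611

B = K − 3I has rows (2, 2, 1); (2, 6, -3); (1, -3, 5)
w1 = Bv₀ = (2, 6, -3)
w2 = Bw1 = (13, 49, -31)
Bw2 = (93, 413, -289)
w2·Bw2 = 30405; w2·w2 = 3531; μ ≈ 30405/3531 = 8.611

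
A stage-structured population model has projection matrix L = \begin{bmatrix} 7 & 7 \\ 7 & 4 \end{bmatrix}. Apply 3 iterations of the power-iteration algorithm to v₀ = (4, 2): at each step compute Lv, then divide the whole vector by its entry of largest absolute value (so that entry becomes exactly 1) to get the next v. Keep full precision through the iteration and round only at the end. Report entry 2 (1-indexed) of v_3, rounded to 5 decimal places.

Lv0 = (42.000000, 36.000000); divide by 42.000000 → v1 = (1.000000, 0.857143)
Lv1 = (13.000000, 10.428571); divide by 13.000000 → v2 = (1.000000, 0.802198)
Lv2 = (12.615385, 10.208791); divide by 12.615385 → v3 = (1.000000, 0.809233)
Requested entry of v3: 5574/6888 = 0.80923

0.80923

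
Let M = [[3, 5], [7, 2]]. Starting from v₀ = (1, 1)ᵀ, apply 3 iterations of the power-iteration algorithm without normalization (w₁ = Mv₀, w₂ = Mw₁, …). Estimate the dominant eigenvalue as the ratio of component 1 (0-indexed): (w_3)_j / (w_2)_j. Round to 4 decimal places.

λ ≈ 8.5270

w1 = Mv₀ = (3·1 + 5·1; 7·1 + 2·1) = (8, 9)
w2 = Mw1 = (3·8 + 5·9; 7·8 + 2·9) = (69, 74)
w3 = Mw2 = (577, 631)
Ratio at component: 631 / 74 = 8.5270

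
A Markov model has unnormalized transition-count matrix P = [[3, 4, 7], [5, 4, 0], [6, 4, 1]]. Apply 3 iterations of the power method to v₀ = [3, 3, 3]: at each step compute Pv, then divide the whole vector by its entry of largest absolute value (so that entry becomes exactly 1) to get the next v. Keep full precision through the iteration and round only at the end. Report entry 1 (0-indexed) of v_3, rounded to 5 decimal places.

0.66390

Pv0 = (42.000000, 27.000000, 33.000000); divide by 42.000000 → v1 = (1.000000, 0.642857, 0.785714)
Pv1 = (11.071429, 7.571429, 9.357143); divide by 11.071429 → v2 = (1.000000, 0.683871, 0.845161)
Pv2 = (11.651613, 7.735484, 9.580645); divide by 11.651613 → v3 = (1.000000, 0.663898, 0.822259)
Requested entry of v3: 3597/5418 = 0.66390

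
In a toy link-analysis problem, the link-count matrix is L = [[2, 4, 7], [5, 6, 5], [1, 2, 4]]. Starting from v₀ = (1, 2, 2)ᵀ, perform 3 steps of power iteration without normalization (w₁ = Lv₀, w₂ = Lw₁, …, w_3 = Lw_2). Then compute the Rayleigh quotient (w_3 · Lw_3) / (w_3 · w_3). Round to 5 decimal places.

11.35461

w1 = Lv₀ = (24, 27, 13)
w2 = Lw1 = (247, 347, 130)
w3 = Lw2 = (2792, 3967, 1461)
Lw3 = (31679, 45067, 16570)
w3·Lw3 = 2792·31679 + 3967·45067 + 1461·16570 = 291437327; w3·w3 = 2792·2792 + 3967·3967 + 1461·1461 = 25666874
λ ≈ 291437327/25666874 = 11.35461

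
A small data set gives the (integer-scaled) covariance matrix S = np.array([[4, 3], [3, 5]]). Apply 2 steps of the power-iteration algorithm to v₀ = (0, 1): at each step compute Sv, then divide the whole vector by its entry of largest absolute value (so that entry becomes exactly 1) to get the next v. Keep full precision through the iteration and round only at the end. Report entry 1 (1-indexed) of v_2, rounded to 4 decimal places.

0.7941

Sv0 = (3.00000, 5.00000); divide by 5.00000 → v1 = (0.60000, 1.00000)
Sv1 = (5.40000, 6.80000); divide by 6.80000 → v2 = (0.79412, 1.00000)
Requested entry of v2: 27/34 = 0.7941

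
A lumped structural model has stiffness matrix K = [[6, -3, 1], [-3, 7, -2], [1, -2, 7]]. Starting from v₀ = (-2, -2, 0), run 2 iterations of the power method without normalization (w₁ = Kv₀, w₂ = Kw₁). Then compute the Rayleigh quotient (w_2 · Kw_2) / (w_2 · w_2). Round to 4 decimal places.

w1 = Kv₀ = (6·(-2) + (-3)·(-2) + 1·0; (-3)·(-2) + 7·(-2) + (-2)·0; 1·(-2) + (-2)·(-2) + 7·0) = (-6, -8, 2)
w2 = Kw1 = (6·(-6) + (-3)·(-8) + 1·2; (-3)·(-6) + 7·(-8) + (-2)·2; 1·(-6) + (-2)·(-8) + 7·2) = (-10, -42, 24)
Kw2 = (90, -312, 242)
w2·Kw2 = (-10)·90 + (-42)·(-312) + 24·242 = 18012; w2·w2 = (-10)·(-10) + (-42)·(-42) + 24·24 = 2440
λ ≈ 18012/2440 = 7.3820

λ ≈ 7.3820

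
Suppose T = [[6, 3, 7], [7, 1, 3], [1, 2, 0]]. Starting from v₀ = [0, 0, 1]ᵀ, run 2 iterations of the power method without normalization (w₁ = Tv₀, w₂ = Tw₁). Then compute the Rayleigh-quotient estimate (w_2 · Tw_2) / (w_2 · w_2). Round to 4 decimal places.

w1 = Tv₀ = (7, 3, 0)
w2 = Tw1 = (51, 52, 13)
Tw2 = (553, 448, 155)
w2·Tw2 = 51·553 + 52·448 + 13·155 = 53514; w2·w2 = 51·51 + 52·52 + 13·13 = 5474
λ ≈ 53514/5474 = 9.7760

9.7760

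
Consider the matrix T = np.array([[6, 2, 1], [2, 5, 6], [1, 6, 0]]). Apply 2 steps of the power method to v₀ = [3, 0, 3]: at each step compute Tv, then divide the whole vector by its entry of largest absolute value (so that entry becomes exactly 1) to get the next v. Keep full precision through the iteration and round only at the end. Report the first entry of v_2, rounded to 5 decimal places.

0.98333

Tv0 = (21.000000, 24.000000, 3.000000); divide by 24.000000 → v1 = (0.875000, 1.000000, 0.125000)
Tv1 = (7.375000, 7.500000, 6.875000); divide by 7.500000 → v2 = (0.983333, 1.000000, 0.916667)
Requested entry of v2: 177/180 = 0.98333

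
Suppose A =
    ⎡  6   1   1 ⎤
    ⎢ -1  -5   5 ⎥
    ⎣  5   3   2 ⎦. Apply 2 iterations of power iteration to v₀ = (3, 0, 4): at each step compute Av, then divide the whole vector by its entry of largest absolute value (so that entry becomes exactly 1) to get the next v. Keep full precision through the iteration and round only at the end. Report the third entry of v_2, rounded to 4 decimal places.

1.0000

Av0 = (22.00000, 17.00000, 23.00000); divide by 23.00000 → v1 = (0.95652, 0.73913, 1.00000)
Av1 = (7.47826, 0.34783, 9.00000); divide by 9.00000 → v2 = (0.83092, 0.03865, 1.00000)
Requested entry of v2: 207/207 = 1.0000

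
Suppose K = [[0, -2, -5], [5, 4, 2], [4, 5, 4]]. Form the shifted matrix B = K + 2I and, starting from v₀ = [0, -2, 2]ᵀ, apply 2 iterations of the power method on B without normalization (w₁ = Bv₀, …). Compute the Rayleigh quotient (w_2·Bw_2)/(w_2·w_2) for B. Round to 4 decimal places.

B = K + 2I has rows (2, -2, -5); (5, 6, 2); (4, 5, 6)
w1 = Bv₀ = (2·0 + (-2)·(-2) + (-5)·2; 5·0 + 6·(-2) + 2·2; 4·0 + 5·(-2) + 6·2) = (-6, -8, 2)
w2 = Bw1 = (2·(-6) + (-2)·(-8) + (-5)·2; 5·(-6) + 6·(-8) + 2·2; 4·(-6) + 5·(-8) + 6·2) = (-6, -74, -52)
Bw2 = (396, -578, -706)
w2·Bw2 = 77108; w2·w2 = 8216; μ ≈ 77108/8216 = 9.3851

9.3851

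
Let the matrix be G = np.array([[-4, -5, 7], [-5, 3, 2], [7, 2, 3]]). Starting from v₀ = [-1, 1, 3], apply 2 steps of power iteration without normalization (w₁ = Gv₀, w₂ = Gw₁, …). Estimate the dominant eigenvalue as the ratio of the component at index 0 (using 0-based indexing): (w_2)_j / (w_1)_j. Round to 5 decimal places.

w1 = Gv₀ = (20, 14, 4)
w2 = Gw1 = (-122, -50, 180)
Ratio at component: -122 / 20 = -6.10000

λ ≈ -6.10000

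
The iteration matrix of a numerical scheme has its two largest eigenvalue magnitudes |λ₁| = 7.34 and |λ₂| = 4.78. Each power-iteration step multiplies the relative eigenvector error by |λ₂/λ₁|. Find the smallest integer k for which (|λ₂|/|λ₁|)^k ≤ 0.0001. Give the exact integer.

22

|λ₂/λ₁| = 4.78/7.34 = 0.65123
Need k ≥ ln(0.0001) / ln(0.65123) = -9.2103 / -0.4289 ≈ 21.474
Smallest integer k satisfying the bound: 22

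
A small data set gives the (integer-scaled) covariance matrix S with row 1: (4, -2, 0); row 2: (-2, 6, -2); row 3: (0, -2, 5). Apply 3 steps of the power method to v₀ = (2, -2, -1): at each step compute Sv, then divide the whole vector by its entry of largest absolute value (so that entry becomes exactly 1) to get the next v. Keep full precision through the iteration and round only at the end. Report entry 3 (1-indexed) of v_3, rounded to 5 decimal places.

Sv0 = (12.000000, -14.000000, -1.000000); divide by -14.000000 → v1 = (-0.857143, 1.000000, 0.071429)
Sv1 = (-5.428571, 7.571429, -1.642857); divide by 7.571429 → v2 = (-0.716981, 1.000000, -0.216981)
Sv2 = (-4.867925, 7.867925, -3.084906); divide by 7.867925 → v3 = (-0.618705, 1.000000, -0.392086)
Requested entry of v3: 327/-834 = -0.39209

-0.39209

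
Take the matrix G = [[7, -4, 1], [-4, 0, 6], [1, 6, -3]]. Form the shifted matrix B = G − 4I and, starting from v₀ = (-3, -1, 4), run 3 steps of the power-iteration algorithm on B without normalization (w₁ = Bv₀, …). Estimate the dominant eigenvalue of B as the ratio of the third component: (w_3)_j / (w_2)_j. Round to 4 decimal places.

B = G − 4I has rows (3, -4, 1); (-4, -4, 6); (1, 6, -7)
w1 = Bv₀ = (3·(-3) + (-4)·(-1) + 1·4; (-4)·(-3) + (-4)·(-1) + 6·4; 1·(-3) + 6·(-1) + (-7)·4) = (-1, 40, -37)
w2 = Bw1 = (3·(-1) + (-4)·40 + 1·(-37); (-4)·(-1) + (-4)·40 + 6·(-37); 1·(-1) + 6·40 + (-7)·(-37)) = (-200, -378, 498)
w3 = Bw2 = (1410, 5300, -5954)
Ratio: -5954/498 = -11.9558

-11.9558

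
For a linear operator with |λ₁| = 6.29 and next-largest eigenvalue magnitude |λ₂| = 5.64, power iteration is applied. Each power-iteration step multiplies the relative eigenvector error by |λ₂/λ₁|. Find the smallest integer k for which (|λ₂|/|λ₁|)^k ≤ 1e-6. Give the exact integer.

|λ₂/λ₁| = 5.64/6.29 = 0.89666
Need k ≥ ln(1e-6) / ln(0.89666) = -13.8155 / -0.1091 ≈ 126.658
Smallest integer k satisfying the bound: 127

127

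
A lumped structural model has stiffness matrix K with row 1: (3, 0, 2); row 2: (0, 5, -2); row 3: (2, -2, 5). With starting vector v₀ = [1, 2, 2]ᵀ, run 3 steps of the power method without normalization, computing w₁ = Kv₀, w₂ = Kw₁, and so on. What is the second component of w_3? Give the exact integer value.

w1 = Kv₀ = (7, 6, 8)
w2 = Kw1 = (37, 14, 42)
w3 = Kw2 = (195, -14, 256)
The requested component of w3 is -14.

-14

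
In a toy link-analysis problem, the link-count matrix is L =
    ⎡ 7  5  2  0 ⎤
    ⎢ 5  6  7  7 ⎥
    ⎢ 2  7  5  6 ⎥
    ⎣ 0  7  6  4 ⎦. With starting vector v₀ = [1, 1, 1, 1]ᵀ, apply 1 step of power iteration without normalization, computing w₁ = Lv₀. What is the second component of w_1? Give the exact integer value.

w1 = Lv₀ = (7·1 + 5·1 + 2·1 + 0·1; 5·1 + 6·1 + 7·1 + 7·1; 2·1 + 7·1 + 5·1 + 6·1; 0·1 + 7·1 + 6·1 + 4·1) = (14, 25, 20, 17)
The requested component of w1 is 25.

25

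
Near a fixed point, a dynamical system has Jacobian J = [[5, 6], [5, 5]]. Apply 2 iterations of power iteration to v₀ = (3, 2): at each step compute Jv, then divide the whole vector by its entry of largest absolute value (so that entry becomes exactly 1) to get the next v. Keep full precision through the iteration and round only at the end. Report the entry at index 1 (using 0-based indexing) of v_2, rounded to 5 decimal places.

0.91228

Jv0 = (27.000000, 25.000000); divide by 27.000000 → v1 = (1.000000, 0.925926)
Jv1 = (10.555556, 9.629630); divide by 10.555556 → v2 = (1.000000, 0.912281)
Requested entry of v2: 260/285 = 0.91228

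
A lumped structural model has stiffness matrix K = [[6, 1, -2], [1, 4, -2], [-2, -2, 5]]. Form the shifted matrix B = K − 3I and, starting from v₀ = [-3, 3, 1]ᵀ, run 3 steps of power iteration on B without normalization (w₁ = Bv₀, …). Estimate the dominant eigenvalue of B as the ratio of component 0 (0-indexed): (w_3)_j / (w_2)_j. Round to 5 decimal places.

μ ≈ 5.06667

B = K − 3I has rows (3, 1, -2); (1, 1, -2); (-2, -2, 2)
w1 = Bv₀ = (-8, -2, 2)
w2 = Bw1 = (-30, -14, 24)
w3 = Bw2 = (-152, -92, 136)
Ratio: -152/-30 = 5.06667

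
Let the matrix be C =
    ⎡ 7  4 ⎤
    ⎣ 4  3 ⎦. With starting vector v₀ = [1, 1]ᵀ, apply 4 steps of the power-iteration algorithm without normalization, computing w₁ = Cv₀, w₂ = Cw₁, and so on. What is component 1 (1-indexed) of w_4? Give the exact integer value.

w1 = Cv₀ = (11, 7)
w2 = Cw1 = (105, 65)
w3 = Cw2 = (995, 615)
w4 = Cw3 = (9425, 5825)
The requested component of w4 is 9425.

9425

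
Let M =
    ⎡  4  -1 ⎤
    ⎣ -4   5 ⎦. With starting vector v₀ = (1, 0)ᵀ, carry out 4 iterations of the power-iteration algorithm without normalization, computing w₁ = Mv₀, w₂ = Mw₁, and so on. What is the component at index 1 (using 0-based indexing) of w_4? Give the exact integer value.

w1 = Mv₀ = (4·1 + (-1)·0; (-4)·1 + 5·0) = (4, -4)
w2 = Mw1 = (4·4 + (-1)·(-4); (-4)·4 + 5·(-4)) = (20, -36)
w3 = Mw2 = (116, -260)
w4 = Mw3 = (724, -1764)
The requested component of w4 is -1764.

-1764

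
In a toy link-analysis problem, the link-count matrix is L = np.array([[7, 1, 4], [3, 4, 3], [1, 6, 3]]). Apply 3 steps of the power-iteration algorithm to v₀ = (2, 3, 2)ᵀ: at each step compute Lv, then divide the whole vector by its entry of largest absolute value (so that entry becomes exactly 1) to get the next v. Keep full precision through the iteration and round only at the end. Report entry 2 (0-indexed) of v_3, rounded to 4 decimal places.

0.7558

Lv0 = (25.00000, 24.00000, 26.00000); divide by 26.00000 → v1 = (0.96154, 0.92308, 1.00000)
Lv1 = (11.65385, 9.57692, 9.50000); divide by 11.65385 → v2 = (1.00000, 0.82178, 0.81518)
Lv2 = (11.08251, 8.73267, 8.37624); divide by 11.08251 → v3 = (1.00000, 0.78797, 0.75581)
Requested entry of v3: 2538/3358 = 0.7558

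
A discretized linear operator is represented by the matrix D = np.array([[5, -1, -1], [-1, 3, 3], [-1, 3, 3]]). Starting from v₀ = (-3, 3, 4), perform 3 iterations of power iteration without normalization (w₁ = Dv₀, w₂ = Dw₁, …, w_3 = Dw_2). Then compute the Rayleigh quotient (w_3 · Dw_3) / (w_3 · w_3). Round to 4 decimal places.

6.9995

w1 = Dv₀ = (5·(-3) + (-1)·3 + (-1)·4; (-1)·(-3) + 3·3 + 3·4; (-1)·(-3) + 3·3 + 3·4) = (-22, 24, 24)
w2 = Dw1 = (5·(-22) + (-1)·24 + (-1)·24; (-1)·(-22) + 3·24 + 3·24; (-1)·(-22) + 3·24 + 3·24) = (-158, 166, 166)
w3 = Dw2 = (-1122, 1154, 1154)
Dw3 = (-7918, 8046, 8046)
w3·Dw3 = (-1122)·(-7918) + 1154·8046 + 1154·8046 = 27454164; w3·w3 = (-1122)·(-1122) + 1154·1154 + 1154·1154 = 3922316
λ ≈ 27454164/3922316 = 6.9995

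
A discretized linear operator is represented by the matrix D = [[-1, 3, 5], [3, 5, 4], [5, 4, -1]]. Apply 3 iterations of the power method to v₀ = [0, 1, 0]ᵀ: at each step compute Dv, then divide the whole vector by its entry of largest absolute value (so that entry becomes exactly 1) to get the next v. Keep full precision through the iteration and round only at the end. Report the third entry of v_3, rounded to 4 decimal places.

0.7000

Dv0 = (3.00000, 5.00000, 4.00000); divide by 5.00000 → v1 = (0.60000, 1.00000, 0.80000)
Dv1 = (6.40000, 10.00000, 6.20000); divide by 10.00000 → v2 = (0.64000, 1.00000, 0.62000)
Dv2 = (5.46000, 9.40000, 6.58000); divide by 9.40000 → v3 = (0.58085, 1.00000, 0.70000)
Requested entry of v3: 329/470 = 0.7000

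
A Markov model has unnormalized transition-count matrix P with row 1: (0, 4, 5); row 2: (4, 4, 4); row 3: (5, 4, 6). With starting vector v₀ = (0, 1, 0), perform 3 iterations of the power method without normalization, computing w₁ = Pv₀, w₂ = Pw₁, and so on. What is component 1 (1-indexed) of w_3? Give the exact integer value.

492

w1 = Pv₀ = (4, 4, 4)
w2 = Pw1 = (36, 48, 60)
w3 = Pw2 = (492, 576, 732)
The requested component of w3 is 492.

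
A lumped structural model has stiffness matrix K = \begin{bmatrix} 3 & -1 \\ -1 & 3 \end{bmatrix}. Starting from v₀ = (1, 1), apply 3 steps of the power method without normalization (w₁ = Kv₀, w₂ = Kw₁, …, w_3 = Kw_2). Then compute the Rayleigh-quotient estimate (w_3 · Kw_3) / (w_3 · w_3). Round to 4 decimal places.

2.0000

w1 = Kv₀ = (2, 2)
w2 = Kw1 = (4, 4)
w3 = Kw2 = (8, 8)
Kw3 = (16, 16)
w3·Kw3 = 8·16 + 8·16 = 256; w3·w3 = 8·8 + 8·8 = 128
λ ≈ 256/128 = 2.0000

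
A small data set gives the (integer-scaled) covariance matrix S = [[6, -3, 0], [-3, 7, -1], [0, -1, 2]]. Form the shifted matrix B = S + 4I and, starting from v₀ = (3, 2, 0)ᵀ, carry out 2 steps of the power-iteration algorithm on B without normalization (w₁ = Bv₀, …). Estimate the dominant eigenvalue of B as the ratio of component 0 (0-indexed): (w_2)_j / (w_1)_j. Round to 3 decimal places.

8.375

B = S + 4I has rows (10, -3, 0); (-3, 11, -1); (0, -1, 6)
w1 = Bv₀ = (24, 13, -2)
w2 = Bw1 = (201, 73, -25)
Ratio: 201/24 = 8.375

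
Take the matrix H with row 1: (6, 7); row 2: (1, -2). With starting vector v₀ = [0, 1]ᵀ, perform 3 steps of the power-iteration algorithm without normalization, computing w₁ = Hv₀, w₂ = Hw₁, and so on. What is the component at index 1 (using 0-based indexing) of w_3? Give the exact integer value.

6

w1 = Hv₀ = (6·0 + 7·1; 1·0 + (-2)·1) = (7, -2)
w2 = Hw1 = (6·7 + 7·(-2); 1·7 + (-2)·(-2)) = (28, 11)
w3 = Hw2 = (245, 6)
The requested component of w3 is 6.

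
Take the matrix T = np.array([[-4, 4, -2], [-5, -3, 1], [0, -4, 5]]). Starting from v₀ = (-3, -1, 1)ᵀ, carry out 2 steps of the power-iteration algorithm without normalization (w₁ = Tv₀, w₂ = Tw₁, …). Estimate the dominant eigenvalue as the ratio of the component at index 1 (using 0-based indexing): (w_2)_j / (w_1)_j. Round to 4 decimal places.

-4.1053

w1 = Tv₀ = ((-4)·(-3) + 4·(-1) + (-2)·1; (-5)·(-3) + (-3)·(-1) + 1·1; 0·(-3) + (-4)·(-1) + 5·1) = (6, 19, 9)
w2 = Tw1 = ((-4)·6 + 4·19 + (-2)·9; (-5)·6 + (-3)·19 + 1·9; 0·6 + (-4)·19 + 5·9) = (34, -78, -31)
Ratio at component: -78 / 19 = -4.1053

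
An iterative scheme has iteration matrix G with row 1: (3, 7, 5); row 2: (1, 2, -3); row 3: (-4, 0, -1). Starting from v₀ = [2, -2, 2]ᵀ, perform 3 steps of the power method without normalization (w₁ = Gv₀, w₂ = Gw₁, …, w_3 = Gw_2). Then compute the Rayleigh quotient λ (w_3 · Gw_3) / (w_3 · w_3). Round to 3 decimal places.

λ ≈ 0.360

w1 = Gv₀ = (2, -8, -10)
w2 = Gw1 = (-100, 16, 2)
w3 = Gw2 = (-178, -74, 398)
Gw3 = (938, -1520, 314)
w3·Gw3 = (-178)·938 + (-74)·(-1520) + 398·314 = 70488; w3·w3 = (-178)·(-178) + (-74)·(-74) + 398·398 = 195564
λ ≈ 70488/195564 = 0.360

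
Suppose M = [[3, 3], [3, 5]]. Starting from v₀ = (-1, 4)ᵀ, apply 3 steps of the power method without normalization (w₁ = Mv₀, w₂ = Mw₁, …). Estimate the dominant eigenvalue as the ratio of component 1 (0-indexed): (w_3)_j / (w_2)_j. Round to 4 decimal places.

w1 = Mv₀ = (3·(-1) + 3·4; 3·(-1) + 5·4) = (9, 17)
w2 = Mw1 = (3·9 + 3·17; 3·9 + 5·17) = (78, 112)
w3 = Mw2 = (570, 794)
Ratio at component: 794 / 112 = 7.0893

λ ≈ 7.0893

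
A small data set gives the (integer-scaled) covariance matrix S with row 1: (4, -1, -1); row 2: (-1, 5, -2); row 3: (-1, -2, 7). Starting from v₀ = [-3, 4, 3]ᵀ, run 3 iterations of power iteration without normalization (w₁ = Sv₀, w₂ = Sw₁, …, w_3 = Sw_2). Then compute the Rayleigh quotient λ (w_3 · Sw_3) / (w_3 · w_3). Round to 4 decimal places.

w1 = Sv₀ = (-19, 17, 16)
w2 = Sw1 = (-109, 72, 97)
w3 = Sw2 = (-605, 275, 644)
Sw3 = (-3339, 692, 4563)
w3·Sw3 = (-605)·(-3339) + 275·692 + 644·4563 = 5148967; w3·w3 = (-605)·(-605) + 275·275 + 644·644 = 856386
λ ≈ 5148967/856386 = 6.0124

λ ≈ 6.0124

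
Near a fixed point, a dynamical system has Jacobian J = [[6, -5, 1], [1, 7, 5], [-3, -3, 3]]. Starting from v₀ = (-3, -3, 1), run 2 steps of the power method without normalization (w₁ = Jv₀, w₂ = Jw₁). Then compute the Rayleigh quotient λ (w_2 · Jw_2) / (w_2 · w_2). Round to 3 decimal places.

λ ≈ 3.535

w1 = Jv₀ = (6·(-3) + (-5)·(-3) + 1·1; 1·(-3) + 7·(-3) + 5·1; (-3)·(-3) + (-3)·(-3) + 3·1) = (-2, -19, 21)
w2 = Jw1 = (6·(-2) + (-5)·(-19) + 1·21; 1·(-2) + 7·(-19) + 5·21; (-3)·(-2) + (-3)·(-19) + 3·21) = (104, -30, 126)
Jw2 = (900, 524, 156)
w2·Jw2 = 104·900 + (-30)·524 + 126·156 = 97536; w2·w2 = 104·104 + (-30)·(-30) + 126·126 = 27592
λ ≈ 97536/27592 = 3.535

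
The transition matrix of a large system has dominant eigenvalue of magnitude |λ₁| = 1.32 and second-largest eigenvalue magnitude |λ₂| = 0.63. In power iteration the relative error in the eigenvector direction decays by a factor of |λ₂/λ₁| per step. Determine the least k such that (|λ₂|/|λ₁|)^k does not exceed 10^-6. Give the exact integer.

19

|λ₂/λ₁| = 0.63/1.32 = 0.47727
Need k ≥ ln(10^-6) / ln(0.47727) = -13.8155 / -0.7397 ≈ 18.678
Smallest integer k satisfying the bound: 19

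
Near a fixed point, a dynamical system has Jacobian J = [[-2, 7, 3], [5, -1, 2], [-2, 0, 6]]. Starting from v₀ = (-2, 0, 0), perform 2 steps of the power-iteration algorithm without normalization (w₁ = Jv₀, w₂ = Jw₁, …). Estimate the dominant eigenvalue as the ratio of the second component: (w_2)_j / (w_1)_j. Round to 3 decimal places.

-3.800

w1 = Jv₀ = ((-2)·(-2) + 7·0 + 3·0; 5·(-2) + (-1)·0 + 2·0; (-2)·(-2) + 0·0 + 6·0) = (4, -10, 4)
w2 = Jw1 = ((-2)·4 + 7·(-10) + 3·4; 5·4 + (-1)·(-10) + 2·4; (-2)·4 + 0·(-10) + 6·4) = (-66, 38, 16)
Ratio at component: 38 / -10 = -3.800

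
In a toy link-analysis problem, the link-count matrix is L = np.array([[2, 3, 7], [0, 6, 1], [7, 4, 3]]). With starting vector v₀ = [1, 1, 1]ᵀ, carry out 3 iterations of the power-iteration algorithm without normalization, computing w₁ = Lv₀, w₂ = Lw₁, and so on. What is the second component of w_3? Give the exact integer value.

490

w1 = Lv₀ = (2·1 + 3·1 + 7·1; 0·1 + 6·1 + 1·1; 7·1 + 4·1 + 3·1) = (12, 7, 14)
w2 = Lw1 = (2·12 + 3·7 + 7·14; 0·12 + 6·7 + 1·14; 7·12 + 4·7 + 3·14) = (143, 56, 154)
w3 = Lw2 = (1532, 490, 1687)
The requested component of w3 is 490.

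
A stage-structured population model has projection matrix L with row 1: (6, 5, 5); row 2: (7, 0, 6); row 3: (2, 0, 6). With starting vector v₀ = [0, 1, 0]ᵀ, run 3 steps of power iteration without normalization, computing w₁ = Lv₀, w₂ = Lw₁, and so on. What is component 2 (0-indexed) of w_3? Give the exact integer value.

w1 = Lv₀ = (5, 0, 0)
w2 = Lw1 = (30, 35, 10)
w3 = Lw2 = (405, 270, 120)
The requested component of w3 is 120.

120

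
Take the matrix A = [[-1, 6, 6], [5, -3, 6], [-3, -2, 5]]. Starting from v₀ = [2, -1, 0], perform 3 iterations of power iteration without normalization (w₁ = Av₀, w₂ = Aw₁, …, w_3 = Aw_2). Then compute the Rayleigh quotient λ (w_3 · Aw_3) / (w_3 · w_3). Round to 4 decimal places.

w1 = Av₀ = ((-1)·2 + 6·(-1) + 6·0; 5·2 + (-3)·(-1) + 6·0; (-3)·2 + (-2)·(-1) + 5·0) = (-8, 13, -4)
w2 = Aw1 = ((-1)·(-8) + 6·13 + 6·(-4); 5·(-8) + (-3)·13 + 6·(-4); (-3)·(-8) + (-2)·13 + 5·(-4)) = (62, -103, -22)
w3 = Aw2 = (-812, 487, -90)
Aw3 = (3194, -6061, 1012)
w3·Aw3 = (-812)·3194 + 487·(-6061) + (-90)·1012 = -5636315; w3·w3 = (-812)·(-812) + 487·487 + (-90)·(-90) = 904613
λ ≈ -5636315/904613 = -6.2306

-6.2306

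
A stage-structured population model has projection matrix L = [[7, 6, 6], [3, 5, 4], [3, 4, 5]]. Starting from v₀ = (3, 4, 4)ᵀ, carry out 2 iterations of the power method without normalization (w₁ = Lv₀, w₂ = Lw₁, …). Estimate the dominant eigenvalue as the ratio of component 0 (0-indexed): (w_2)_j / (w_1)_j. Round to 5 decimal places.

14.82609

w1 = Lv₀ = (7·3 + 6·4 + 6·4; 3·3 + 5·4 + 4·4; 3·3 + 4·4 + 5·4) = (69, 45, 45)
w2 = Lw1 = (7·69 + 6·45 + 6·45; 3·69 + 5·45 + 4·45; 3·69 + 4·45 + 5·45) = (1023, 612, 612)
Ratio at component: 1023 / 69 = 14.82609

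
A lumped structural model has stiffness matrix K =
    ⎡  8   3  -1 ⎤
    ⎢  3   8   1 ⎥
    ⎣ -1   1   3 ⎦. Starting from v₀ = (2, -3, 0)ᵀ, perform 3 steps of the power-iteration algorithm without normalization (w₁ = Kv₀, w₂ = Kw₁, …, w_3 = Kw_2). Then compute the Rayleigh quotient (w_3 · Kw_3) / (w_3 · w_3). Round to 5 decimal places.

9.50688

w1 = Kv₀ = (8·2 + 3·(-3) + (-1)·0; 3·2 + 8·(-3) + 1·0; (-1)·2 + 1·(-3) + 3·0) = (7, -18, -5)
w2 = Kw1 = (8·7 + 3·(-18) + (-1)·(-5); 3·7 + 8·(-18) + 1·(-5); (-1)·7 + 1·(-18) + 3·(-5)) = (7, -128, -40)
w3 = Kw2 = (-288, -1043, -255)
Kw3 = (-5178, -9463, -1520)
w3·Kw3 = (-288)·(-5178) + (-1043)·(-9463) + (-255)·(-1520) = 11748773; w3·w3 = (-288)·(-288) + (-1043)·(-1043) + (-255)·(-255) = 1235818
λ ≈ 11748773/1235818 = 9.50688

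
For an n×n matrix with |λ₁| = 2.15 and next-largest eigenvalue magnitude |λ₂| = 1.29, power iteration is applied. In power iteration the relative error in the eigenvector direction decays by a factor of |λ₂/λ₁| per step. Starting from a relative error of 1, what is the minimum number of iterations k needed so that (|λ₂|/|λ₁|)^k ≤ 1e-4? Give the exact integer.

|λ₂/λ₁| = 1.29/2.15 = 0.60000
Need k ≥ ln(1e-4) / ln(0.60000) = -9.2103 / -0.5108 ≈ 18.030
Smallest integer k satisfying the bound: 19

19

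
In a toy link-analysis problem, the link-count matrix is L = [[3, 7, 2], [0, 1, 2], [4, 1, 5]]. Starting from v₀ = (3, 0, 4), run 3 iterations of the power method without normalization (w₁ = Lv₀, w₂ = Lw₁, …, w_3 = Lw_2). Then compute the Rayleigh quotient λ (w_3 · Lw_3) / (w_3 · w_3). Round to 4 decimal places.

w1 = Lv₀ = (17, 8, 32)
w2 = Lw1 = (171, 72, 236)
w3 = Lw2 = (1489, 544, 1936)
Lw3 = (12147, 4416, 16180)
w3·Lw3 = 1489·12147 + 544·4416 + 1936·16180 = 51813667; w3·w3 = 1489·1489 + 544·544 + 1936·1936 = 6261153
λ ≈ 51813667/6261153 = 8.2754

λ ≈ 8.2754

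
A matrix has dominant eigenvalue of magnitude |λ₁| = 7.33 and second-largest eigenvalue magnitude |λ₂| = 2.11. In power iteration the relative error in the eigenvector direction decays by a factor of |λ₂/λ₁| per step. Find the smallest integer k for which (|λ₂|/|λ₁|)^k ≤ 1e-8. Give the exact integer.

|λ₂/λ₁| = 2.11/7.33 = 0.28786
Need k ≥ ln(1e-8) / ln(0.28786) = -18.4207 / -1.2453 ≈ 14.792
Smallest integer k satisfying the bound: 15

15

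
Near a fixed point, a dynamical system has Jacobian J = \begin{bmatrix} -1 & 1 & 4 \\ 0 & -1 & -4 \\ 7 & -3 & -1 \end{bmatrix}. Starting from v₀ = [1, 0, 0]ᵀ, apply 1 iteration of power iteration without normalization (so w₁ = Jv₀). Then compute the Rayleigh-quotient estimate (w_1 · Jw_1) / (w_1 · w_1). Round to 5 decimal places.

-2.54000

w1 = Jv₀ = ((-1)·1 + 1·0 + 4·0; 0·1 + (-1)·0 + (-4)·0; 7·1 + (-3)·0 + (-1)·0) = (-1, 0, 7)
Jw1 = (29, -28, -14)
w1·Jw1 = (-1)·29 + 0·(-28) + 7·(-14) = -127; w1·w1 = (-1)·(-1) + 0·0 + 7·7 = 50
λ ≈ -127/50 = -2.54000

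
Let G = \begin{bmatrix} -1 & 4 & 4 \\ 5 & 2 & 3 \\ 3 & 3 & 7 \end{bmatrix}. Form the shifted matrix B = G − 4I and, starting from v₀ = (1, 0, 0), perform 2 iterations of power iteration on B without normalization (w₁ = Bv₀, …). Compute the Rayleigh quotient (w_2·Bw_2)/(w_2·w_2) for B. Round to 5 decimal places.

-7.11558

B = G − 4I has rows (-5, 4, 4); (5, -2, 3); (3, 3, 3)
w1 = Bv₀ = ((-5)·1 + 4·0 + 4·0; 5·1 + (-2)·0 + 3·0; 3·1 + 3·0 + 3·0) = (-5, 5, 3)
w2 = Bw1 = ((-5)·(-5) + 4·5 + 4·3; 5·(-5) + (-2)·5 + 3·3; 3·(-5) + 3·5 + 3·3) = (57, -26, 9)
Bw2 = (-353, 364, 120)
w2·Bw2 = -28505; w2·w2 = 4006; μ ≈ -28505/4006 = -7.11558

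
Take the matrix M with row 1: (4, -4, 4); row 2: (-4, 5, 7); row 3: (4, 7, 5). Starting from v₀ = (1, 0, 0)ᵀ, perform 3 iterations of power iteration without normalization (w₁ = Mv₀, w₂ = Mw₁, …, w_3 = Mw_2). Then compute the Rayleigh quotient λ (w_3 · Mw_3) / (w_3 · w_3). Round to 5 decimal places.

λ ≈ 6.73896

w1 = Mv₀ = (4·1 + (-4)·0 + 4·0; (-4)·1 + 5·0 + 7·0; 4·1 + 7·0 + 5·0) = (4, -4, 4)
w2 = Mw1 = (4·4 + (-4)·(-4) + 4·4; (-4)·4 + 5·(-4) + 7·4; 4·4 + 7·(-4) + 5·4) = (48, -8, 8)
w3 = Mw2 = (256, -176, 176)
Mw3 = (2432, -672, 672)
w3·Mw3 = 256·2432 + (-176)·(-672) + 176·672 = 859136; w3·w3 = 256·256 + (-176)·(-176) + 176·176 = 127488
λ ≈ 859136/127488 = 6.73896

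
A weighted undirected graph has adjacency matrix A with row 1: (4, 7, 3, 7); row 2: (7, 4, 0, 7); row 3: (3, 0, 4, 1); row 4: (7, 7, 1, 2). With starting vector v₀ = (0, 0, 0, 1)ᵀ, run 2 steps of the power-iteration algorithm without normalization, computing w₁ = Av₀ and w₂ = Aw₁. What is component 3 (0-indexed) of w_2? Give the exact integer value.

103

w1 = Av₀ = (4·0 + 7·0 + 3·0 + 7·1; 7·0 + 4·0 + 0·0 + 7·1; 3·0 + 0·0 + 4·0 + 1·1; 7·0 + 7·0 + 1·0 + 2·1) = (7, 7, 1, 2)
w2 = Aw1 = (4·7 + 7·7 + 3·1 + 7·2; 7·7 + 4·7 + 0·1 + 7·2; 3·7 + 0·7 + 4·1 + 1·2; 7·7 + 7·7 + 1·1 + 2·2) = (94, 91, 27, 103)
The requested component of w2 is 103.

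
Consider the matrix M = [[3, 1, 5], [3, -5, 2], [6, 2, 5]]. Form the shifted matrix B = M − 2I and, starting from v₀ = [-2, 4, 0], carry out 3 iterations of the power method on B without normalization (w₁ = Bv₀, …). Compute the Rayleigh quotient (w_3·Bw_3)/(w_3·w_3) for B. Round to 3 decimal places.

μ ≈ -6.515

B = M − 2I has rows (1, 1, 5); (3, -7, 2); (6, 2, 3)
w1 = Bv₀ = (1·(-2) + 1·4 + 5·0; 3·(-2) + (-7)·4 + 2·0; 6·(-2) + 2·4 + 3·0) = (2, -34, -4)
w2 = Bw1 = (1·2 + 1·(-34) + 5·(-4); 3·2 + (-7)·(-34) + 2·(-4); 6·2 + 2·(-34) + 3·(-4)) = (-52, 236, -68)
w3 = Bw2 = (-156, -1944, -44)
Bw3 = (-2320, 13052, -4956)
w3·Bw3 = -24793104; w3·w3 = 3805408; μ ≈ -24793104/3805408 = -6.515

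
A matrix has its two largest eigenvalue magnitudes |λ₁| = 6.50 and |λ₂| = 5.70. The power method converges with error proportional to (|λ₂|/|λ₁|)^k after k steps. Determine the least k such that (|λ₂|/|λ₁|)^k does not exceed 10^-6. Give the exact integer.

|λ₂/λ₁| = 5.70/6.50 = 0.87692
Need k ≥ ln(10^-6) / ln(0.87692) = -13.8155 / -0.1313 ≈ 105.192
Smallest integer k satisfying the bound: 106

106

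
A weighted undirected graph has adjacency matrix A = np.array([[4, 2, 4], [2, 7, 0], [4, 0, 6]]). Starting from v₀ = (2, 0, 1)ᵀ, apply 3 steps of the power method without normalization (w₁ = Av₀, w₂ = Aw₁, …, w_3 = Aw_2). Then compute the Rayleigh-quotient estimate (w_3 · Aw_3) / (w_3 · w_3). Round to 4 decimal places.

w1 = Av₀ = (12, 4, 14)
w2 = Aw1 = (112, 52, 132)
w3 = Aw2 = (1080, 588, 1240)
Aw3 = (10456, 6276, 11760)
w3·Aw3 = 1080·10456 + 588·6276 + 1240·11760 = 29565168; w3·w3 = 1080·1080 + 588·588 + 1240·1240 = 3049744
λ ≈ 29565168/3049744 = 9.6943

λ ≈ 9.6943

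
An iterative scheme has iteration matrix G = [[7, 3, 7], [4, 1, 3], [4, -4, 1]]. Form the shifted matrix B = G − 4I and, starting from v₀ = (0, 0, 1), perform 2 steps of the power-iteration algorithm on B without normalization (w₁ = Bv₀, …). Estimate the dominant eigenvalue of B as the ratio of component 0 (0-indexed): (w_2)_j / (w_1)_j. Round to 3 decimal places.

B = G − 4I has rows (3, 3, 7); (4, -3, 3); (4, -4, -3)
w1 = Bv₀ = (7, 3, -3)
w2 = Bw1 = (9, 10, 25)
Ratio: 9/7 = 1.286

1.286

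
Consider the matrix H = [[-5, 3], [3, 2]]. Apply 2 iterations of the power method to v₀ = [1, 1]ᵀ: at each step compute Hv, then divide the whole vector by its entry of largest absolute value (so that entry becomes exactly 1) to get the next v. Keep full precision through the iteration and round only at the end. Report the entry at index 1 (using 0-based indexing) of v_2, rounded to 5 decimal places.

0.16000

Hv0 = (-2.000000, 5.000000); divide by 5.000000 → v1 = (-0.400000, 1.000000)
Hv1 = (5.000000, 0.800000); divide by 5.000000 → v2 = (1.000000, 0.160000)
Requested entry of v2: 4/25 = 0.16000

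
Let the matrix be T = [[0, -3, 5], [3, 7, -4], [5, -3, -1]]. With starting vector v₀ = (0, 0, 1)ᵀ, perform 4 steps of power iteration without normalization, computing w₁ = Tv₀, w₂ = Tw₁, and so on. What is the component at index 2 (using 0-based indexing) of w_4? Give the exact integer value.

w1 = Tv₀ = (0·0 + (-3)·0 + 5·1; 3·0 + 7·0 + (-4)·1; 5·0 + (-3)·0 + (-1)·1) = (5, -4, -1)
w2 = Tw1 = (0·5 + (-3)·(-4) + 5·(-1); 3·5 + 7·(-4) + (-4)·(-1); 5·5 + (-3)·(-4) + (-1)·(-1)) = (7, -9, 38)
w3 = Tw2 = (217, -194, 24)
w4 = Tw3 = (702, -803, 1643)
The requested component of w4 is 1643.

1643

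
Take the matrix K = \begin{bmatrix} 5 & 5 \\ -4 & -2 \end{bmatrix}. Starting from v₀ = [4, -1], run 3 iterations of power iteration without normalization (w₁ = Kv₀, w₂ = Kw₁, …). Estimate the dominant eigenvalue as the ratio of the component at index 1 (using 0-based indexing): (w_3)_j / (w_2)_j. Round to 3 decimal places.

λ ≈ -1.375

w1 = Kv₀ = (15, -14)
w2 = Kw1 = (5, -32)
w3 = Kw2 = (-135, 44)
Ratio at component: 44 / -32 = -1.375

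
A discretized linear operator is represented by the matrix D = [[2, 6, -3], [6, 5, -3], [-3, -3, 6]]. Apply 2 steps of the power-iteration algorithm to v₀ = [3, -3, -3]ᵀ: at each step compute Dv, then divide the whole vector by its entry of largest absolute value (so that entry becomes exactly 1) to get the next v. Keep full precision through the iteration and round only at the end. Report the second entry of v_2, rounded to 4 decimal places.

Dv0 = (-3.00000, 12.00000, -18.00000); divide by -18.00000 → v1 = (0.16667, -0.66667, 1.00000)
Dv1 = (-6.66667, -5.33333, 7.50000); divide by 7.50000 → v2 = (-0.88889, -0.71111, 1.00000)
Requested entry of v2: 96/-135 = -0.7111

-0.7111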